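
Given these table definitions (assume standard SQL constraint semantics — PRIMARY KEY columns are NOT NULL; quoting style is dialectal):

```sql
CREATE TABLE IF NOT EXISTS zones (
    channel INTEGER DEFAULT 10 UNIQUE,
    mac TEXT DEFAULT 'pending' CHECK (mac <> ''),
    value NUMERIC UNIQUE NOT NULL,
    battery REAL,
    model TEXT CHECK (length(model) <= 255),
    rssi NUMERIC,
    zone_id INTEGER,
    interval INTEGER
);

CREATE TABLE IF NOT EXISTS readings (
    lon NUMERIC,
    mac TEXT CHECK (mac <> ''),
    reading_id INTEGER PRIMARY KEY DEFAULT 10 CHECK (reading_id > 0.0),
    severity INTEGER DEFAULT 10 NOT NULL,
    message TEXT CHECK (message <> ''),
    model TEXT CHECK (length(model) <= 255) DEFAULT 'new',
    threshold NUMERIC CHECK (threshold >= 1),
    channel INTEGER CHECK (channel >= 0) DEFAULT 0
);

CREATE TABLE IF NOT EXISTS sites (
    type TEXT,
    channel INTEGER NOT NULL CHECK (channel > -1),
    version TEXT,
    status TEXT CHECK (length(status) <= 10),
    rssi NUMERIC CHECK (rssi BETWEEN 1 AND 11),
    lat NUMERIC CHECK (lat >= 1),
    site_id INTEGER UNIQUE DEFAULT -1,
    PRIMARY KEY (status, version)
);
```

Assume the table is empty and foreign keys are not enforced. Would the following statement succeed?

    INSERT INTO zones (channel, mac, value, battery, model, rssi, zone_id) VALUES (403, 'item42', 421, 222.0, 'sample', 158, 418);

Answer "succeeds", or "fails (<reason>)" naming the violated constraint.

NOT NULL columns: value is supplied.
CHECK constraints: 'item42' satisfies (mac <> ''); 'sample' satisfies (length(model) <= 255).
No constraint is violated.

succeeds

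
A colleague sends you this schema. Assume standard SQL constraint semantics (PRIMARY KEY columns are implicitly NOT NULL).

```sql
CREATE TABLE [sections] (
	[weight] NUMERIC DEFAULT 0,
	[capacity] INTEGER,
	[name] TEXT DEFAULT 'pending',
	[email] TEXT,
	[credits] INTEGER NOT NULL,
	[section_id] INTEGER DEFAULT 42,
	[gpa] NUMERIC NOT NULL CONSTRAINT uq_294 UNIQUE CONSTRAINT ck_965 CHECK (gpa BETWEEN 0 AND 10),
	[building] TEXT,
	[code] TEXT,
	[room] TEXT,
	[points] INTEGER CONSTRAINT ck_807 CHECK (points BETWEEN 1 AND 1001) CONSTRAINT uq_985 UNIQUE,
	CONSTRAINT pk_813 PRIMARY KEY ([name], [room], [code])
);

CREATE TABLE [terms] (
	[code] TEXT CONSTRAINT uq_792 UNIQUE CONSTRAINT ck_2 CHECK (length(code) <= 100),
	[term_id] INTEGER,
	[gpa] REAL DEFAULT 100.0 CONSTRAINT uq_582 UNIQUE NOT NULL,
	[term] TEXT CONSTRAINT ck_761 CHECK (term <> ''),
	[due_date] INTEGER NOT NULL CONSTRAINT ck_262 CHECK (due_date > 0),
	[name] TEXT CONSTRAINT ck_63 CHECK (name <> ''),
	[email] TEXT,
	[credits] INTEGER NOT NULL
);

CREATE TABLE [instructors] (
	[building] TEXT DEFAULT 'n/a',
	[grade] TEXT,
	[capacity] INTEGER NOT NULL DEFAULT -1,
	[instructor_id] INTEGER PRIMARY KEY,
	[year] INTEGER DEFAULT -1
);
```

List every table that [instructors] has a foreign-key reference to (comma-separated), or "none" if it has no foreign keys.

none

No column in instructors has a REFERENCES clause.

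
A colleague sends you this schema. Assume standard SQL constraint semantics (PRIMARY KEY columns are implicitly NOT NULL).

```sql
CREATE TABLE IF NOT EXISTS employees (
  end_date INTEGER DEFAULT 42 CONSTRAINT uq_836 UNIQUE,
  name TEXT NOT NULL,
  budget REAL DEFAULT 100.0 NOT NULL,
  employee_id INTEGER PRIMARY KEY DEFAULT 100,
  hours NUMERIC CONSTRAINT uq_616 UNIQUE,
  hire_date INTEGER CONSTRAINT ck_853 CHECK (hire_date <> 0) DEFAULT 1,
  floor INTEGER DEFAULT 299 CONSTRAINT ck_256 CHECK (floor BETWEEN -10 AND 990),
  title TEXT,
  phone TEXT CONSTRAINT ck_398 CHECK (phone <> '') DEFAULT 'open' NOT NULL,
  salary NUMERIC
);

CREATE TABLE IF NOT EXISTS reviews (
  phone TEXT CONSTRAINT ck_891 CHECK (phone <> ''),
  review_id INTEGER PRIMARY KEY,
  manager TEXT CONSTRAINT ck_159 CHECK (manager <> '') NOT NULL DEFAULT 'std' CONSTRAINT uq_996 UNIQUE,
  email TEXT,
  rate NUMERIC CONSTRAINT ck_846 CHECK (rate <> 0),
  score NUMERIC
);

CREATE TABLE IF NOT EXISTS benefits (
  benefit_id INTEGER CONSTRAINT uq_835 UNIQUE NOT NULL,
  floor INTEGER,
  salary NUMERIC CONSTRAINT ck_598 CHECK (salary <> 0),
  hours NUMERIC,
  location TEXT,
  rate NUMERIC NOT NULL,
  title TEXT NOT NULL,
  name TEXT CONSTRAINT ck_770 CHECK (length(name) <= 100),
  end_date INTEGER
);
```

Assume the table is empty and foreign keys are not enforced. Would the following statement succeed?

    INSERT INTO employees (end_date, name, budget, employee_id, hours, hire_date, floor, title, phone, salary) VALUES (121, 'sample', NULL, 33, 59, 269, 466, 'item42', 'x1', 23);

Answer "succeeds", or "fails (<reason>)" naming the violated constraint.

fails (NOT NULL on budget)

budget is explicitly set to NULL, but budget is declared NOT NULL.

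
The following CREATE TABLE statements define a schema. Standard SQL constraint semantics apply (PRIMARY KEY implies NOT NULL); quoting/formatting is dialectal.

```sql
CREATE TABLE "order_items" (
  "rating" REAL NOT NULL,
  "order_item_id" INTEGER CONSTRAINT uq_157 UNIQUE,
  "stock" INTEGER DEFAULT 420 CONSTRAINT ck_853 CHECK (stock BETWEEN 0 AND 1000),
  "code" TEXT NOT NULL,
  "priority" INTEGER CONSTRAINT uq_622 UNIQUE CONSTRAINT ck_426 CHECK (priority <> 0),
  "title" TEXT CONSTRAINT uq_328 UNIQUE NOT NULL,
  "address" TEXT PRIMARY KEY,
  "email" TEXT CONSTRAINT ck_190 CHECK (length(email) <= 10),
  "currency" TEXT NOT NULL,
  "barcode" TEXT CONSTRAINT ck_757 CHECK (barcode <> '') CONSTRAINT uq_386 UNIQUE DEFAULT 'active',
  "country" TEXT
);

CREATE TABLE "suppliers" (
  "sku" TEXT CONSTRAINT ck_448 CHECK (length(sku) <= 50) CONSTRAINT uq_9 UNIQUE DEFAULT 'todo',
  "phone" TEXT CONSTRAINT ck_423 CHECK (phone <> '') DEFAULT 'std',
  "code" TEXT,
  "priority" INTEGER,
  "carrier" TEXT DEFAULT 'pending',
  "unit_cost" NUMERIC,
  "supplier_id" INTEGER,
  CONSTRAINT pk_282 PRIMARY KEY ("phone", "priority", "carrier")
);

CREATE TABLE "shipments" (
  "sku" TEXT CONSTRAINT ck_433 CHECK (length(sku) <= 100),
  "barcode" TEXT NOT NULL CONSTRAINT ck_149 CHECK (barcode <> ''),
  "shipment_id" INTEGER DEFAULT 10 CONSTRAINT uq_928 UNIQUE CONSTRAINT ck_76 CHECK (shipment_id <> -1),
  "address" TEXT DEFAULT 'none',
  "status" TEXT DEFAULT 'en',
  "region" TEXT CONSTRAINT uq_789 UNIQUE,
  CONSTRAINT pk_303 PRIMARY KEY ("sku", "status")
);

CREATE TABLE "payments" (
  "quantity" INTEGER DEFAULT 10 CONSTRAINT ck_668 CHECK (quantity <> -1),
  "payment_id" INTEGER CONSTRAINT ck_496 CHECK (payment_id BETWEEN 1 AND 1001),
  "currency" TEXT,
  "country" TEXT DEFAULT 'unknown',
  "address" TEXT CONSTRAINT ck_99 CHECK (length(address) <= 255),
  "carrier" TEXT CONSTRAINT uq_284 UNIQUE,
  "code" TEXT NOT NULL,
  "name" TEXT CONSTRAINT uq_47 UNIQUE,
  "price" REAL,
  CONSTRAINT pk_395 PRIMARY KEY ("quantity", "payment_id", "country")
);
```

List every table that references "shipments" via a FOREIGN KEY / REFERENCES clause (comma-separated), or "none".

none

No REFERENCES clause anywhere in the schema names shipments.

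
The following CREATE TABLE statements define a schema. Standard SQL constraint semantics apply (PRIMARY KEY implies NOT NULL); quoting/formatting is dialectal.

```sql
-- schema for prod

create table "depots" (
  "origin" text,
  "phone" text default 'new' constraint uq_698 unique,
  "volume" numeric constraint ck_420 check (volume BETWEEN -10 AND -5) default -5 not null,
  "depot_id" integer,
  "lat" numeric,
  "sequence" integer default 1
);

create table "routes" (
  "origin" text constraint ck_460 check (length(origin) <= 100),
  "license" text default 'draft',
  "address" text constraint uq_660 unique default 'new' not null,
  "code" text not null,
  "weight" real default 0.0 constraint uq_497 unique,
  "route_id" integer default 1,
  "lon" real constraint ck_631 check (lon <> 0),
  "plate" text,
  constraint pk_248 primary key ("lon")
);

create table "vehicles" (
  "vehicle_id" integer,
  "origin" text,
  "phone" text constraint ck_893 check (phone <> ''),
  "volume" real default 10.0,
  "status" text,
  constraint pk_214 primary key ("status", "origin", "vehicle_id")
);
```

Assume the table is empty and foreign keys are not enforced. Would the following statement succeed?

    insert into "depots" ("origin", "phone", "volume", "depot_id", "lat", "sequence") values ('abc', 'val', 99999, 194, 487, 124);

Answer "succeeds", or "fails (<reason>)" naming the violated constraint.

The value 99999 for volume violates CHECK (volume BETWEEN -10 AND -5).

fails (CHECK on volume)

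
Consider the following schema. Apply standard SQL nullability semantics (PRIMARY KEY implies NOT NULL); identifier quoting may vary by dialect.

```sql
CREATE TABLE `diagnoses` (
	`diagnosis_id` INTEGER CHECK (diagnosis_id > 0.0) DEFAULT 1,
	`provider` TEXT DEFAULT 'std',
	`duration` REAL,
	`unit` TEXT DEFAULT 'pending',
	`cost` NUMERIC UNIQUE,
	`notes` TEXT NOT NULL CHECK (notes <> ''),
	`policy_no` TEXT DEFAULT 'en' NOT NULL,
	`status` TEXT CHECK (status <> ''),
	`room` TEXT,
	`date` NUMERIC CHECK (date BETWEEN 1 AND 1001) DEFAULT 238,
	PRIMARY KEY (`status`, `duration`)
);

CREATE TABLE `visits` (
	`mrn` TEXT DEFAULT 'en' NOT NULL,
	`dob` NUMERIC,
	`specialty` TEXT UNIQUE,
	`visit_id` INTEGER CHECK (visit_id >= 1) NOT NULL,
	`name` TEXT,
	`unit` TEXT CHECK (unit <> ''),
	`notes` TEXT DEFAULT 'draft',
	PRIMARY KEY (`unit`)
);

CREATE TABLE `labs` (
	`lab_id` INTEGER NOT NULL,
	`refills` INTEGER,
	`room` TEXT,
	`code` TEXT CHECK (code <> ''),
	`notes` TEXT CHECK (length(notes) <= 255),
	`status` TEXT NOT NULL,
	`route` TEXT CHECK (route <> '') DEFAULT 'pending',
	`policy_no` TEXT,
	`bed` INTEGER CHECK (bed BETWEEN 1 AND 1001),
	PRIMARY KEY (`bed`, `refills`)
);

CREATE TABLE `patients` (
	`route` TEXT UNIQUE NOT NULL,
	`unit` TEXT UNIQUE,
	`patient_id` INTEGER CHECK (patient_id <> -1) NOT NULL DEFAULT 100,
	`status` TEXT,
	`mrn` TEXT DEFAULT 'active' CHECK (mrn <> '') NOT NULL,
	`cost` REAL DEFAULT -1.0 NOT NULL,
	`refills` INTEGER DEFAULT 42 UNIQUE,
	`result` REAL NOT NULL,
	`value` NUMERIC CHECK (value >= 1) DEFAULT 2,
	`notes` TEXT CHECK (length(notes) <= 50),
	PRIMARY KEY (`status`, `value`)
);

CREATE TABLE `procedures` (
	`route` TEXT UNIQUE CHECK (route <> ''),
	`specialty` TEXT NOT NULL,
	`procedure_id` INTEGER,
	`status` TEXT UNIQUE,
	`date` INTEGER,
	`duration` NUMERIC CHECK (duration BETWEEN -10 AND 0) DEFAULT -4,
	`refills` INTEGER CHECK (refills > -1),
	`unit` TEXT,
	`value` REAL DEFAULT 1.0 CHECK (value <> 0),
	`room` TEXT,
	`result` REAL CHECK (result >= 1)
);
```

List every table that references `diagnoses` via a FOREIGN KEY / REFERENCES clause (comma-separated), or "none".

none

No REFERENCES clause anywhere in the schema names diagnoses.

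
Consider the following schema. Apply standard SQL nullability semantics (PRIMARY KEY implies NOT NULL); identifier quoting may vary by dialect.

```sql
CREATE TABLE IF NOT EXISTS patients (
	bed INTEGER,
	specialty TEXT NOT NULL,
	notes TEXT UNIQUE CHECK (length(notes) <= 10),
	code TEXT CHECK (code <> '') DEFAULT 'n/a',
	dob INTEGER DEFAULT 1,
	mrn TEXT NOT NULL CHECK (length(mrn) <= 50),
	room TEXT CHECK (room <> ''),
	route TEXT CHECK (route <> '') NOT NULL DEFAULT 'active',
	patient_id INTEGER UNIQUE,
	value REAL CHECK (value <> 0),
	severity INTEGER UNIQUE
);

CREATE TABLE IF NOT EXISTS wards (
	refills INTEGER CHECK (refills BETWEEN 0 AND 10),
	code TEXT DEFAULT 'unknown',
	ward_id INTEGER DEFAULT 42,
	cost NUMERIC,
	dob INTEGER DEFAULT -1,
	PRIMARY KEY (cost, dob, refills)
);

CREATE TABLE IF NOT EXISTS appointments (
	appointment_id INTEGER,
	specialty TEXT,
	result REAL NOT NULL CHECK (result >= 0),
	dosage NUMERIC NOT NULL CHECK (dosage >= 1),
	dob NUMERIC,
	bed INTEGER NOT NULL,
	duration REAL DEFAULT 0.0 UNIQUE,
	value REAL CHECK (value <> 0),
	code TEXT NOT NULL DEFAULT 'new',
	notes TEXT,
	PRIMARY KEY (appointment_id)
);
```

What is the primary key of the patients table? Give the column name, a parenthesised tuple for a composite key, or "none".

No column is declared PRIMARY KEY inline, and there is no table-level PRIMARY KEY clause in patients.

none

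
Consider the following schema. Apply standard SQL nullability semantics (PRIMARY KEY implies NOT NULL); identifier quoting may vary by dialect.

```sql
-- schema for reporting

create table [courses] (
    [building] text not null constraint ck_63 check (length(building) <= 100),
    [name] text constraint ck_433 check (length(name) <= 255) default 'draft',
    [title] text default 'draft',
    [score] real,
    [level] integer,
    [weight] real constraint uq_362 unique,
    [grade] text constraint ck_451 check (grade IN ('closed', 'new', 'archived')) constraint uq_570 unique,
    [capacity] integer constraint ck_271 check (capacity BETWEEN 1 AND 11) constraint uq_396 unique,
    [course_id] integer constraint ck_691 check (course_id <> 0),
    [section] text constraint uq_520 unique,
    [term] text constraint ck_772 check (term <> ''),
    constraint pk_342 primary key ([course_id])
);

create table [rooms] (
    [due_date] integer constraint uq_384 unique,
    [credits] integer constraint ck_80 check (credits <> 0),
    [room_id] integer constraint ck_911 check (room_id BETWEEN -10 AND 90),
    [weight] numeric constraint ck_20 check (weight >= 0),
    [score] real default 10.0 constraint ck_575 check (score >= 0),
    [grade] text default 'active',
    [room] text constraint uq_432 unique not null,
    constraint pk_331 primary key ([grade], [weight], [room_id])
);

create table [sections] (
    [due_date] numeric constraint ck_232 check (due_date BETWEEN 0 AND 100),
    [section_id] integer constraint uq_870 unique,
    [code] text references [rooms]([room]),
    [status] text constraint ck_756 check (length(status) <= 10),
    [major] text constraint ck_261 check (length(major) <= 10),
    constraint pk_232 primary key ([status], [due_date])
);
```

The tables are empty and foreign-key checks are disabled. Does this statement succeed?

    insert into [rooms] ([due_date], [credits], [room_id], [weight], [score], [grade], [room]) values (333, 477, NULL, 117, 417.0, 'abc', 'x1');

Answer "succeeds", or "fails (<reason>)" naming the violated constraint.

fails (NOT NULL on room_id)

room_id is explicitly set to NULL, but room_id is part of the PRIMARY KEY (implied NOT NULL).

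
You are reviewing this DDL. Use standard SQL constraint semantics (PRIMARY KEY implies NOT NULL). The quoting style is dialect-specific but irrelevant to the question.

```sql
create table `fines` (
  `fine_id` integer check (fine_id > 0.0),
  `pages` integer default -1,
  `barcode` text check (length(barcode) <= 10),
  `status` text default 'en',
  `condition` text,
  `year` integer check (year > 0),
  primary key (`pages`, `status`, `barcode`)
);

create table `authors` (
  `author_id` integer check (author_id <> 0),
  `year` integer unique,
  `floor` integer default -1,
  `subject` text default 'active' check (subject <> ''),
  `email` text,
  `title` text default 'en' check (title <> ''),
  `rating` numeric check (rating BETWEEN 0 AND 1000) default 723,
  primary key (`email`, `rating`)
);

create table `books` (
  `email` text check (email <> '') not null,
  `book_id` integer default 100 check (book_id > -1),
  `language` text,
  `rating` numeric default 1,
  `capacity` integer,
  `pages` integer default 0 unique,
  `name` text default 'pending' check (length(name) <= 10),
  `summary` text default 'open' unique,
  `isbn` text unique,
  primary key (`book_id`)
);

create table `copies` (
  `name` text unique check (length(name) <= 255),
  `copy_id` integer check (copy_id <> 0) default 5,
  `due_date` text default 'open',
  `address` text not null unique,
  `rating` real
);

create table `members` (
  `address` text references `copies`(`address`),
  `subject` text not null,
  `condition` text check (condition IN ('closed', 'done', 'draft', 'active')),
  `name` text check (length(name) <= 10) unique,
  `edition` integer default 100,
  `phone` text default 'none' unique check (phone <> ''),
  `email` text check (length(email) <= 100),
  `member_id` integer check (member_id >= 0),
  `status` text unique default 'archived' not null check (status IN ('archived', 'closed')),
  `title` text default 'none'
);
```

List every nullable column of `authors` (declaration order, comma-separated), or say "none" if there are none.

author_id, year, floor, subject, title

- author_id: CHECK does not forbid NULL (a CHECK constraint passes when its expression is NULL) → nullable.
- year: UNIQUE does not imply NOT NULL → nullable.
- floor: DEFAULT only fills an omitted column; an explicit NULL is still allowed → nullable.
- subject: CHECK does not forbid NULL (a CHECK constraint passes when its expression is NULL) → nullable.
- email: part of the PRIMARY KEY, which implies NOT NULL → not nullable.
- title: CHECK does not forbid NULL (a CHECK constraint passes when its expression is NULL) → nullable.
- rating: part of the PRIMARY KEY, which implies NOT NULL → not nullable.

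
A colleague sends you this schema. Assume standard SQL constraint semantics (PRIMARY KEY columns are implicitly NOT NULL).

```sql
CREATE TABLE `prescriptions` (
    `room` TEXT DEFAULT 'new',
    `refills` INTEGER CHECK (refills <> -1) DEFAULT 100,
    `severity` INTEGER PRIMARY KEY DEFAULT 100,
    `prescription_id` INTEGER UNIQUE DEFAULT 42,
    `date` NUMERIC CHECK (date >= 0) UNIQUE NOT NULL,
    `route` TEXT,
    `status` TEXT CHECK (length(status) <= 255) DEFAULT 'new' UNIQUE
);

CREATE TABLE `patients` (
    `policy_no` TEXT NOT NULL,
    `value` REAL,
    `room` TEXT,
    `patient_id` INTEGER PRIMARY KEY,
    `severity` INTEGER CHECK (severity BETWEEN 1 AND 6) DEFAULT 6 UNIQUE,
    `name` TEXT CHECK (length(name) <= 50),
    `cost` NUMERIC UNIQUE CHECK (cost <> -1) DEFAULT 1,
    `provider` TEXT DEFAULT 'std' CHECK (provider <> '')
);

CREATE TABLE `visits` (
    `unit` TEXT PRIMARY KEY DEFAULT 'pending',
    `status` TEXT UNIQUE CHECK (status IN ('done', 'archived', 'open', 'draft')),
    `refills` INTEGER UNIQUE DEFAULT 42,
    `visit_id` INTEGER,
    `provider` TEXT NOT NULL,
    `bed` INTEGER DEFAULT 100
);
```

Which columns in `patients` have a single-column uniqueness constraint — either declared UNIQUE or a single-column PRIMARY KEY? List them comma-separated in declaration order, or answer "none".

patient_id, severity, cost

- policy_no: no UNIQUE or single-column PK constraint.
- value: no UNIQUE or single-column PK constraint.
- room: no UNIQUE or single-column PK constraint.
- patient_id: single-column PRIMARY KEY → unique.
- severity: declared UNIQUE → unique.
- name: no UNIQUE or single-column PK constraint.
- cost: declared UNIQUE → unique.
- provider: no UNIQUE or single-column PK constraint.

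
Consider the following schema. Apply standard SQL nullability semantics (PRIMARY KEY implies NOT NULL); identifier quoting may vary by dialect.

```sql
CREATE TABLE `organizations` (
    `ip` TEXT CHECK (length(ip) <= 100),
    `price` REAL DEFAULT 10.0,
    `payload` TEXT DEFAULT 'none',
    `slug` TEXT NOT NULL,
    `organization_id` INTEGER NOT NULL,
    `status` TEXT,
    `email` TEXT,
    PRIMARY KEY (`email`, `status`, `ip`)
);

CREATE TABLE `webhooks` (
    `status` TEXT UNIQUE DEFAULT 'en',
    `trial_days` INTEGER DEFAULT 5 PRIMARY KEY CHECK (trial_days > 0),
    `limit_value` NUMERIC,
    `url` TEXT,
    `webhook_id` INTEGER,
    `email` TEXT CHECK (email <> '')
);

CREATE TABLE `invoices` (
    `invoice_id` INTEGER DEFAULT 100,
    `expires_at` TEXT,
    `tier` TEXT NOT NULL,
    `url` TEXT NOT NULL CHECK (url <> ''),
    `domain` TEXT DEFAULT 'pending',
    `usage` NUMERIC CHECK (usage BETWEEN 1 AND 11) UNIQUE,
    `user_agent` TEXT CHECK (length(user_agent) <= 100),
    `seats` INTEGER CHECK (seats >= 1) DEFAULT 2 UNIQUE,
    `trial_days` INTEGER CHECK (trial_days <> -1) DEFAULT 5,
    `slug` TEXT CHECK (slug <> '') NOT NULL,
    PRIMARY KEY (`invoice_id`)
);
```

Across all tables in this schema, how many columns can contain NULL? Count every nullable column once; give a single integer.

organizations: 2 nullable (price, payload — PK (email, status, ip) and explicit NOT NULL columns excluded).
webhooks: 5 nullable (status, limit_value, url, webhook_id, email — PK (trial_days) and explicit NOT NULL columns excluded).
invoices: 6 nullable (expires_at, domain, usage, user_agent, seats, trial_days — PK (invoice_id) and explicit NOT NULL columns excluded).
Total: 2 + 5 + 6 = 13.

13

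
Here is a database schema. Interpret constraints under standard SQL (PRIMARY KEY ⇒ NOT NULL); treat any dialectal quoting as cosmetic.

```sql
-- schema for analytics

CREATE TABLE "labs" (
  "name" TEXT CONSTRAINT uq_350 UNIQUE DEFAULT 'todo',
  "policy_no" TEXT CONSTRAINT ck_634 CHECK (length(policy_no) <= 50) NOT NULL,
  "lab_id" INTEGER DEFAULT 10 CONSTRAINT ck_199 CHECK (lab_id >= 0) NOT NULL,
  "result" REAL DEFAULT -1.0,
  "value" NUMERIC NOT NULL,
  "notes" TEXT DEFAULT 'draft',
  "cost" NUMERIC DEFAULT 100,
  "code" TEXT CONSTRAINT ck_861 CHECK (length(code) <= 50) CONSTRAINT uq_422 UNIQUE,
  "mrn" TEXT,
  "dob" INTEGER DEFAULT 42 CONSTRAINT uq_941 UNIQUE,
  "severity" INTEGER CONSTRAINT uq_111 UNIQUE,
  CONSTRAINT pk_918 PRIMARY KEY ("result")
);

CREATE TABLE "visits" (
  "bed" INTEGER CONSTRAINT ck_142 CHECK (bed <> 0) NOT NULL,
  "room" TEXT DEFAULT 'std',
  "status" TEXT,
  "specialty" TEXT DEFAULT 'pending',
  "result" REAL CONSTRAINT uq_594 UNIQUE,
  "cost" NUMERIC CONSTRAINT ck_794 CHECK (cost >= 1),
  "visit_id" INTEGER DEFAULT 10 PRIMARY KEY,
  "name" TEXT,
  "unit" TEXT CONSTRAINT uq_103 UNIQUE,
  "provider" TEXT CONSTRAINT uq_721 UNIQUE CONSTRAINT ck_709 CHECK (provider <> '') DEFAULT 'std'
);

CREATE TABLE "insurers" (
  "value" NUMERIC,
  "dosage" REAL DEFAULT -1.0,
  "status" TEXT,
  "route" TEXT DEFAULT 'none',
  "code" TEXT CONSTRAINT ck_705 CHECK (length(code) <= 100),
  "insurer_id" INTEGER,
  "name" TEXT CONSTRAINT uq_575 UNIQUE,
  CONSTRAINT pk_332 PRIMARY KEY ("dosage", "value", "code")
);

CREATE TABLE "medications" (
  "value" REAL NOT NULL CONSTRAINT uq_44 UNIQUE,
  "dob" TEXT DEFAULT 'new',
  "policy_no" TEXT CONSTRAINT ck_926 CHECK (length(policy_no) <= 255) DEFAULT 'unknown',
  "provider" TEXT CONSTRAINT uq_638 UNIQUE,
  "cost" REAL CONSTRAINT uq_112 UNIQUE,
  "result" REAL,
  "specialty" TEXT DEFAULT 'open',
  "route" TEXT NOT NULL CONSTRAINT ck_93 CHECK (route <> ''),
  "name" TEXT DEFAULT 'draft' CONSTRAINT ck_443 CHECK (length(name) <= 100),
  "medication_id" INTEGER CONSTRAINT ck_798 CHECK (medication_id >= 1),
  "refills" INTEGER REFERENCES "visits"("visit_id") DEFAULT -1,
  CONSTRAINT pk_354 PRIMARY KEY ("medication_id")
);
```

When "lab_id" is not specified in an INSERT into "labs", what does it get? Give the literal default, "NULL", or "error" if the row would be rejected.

lab_id has an explicit DEFAULT 10.
When the column is omitted from an INSERT, that default is used.

10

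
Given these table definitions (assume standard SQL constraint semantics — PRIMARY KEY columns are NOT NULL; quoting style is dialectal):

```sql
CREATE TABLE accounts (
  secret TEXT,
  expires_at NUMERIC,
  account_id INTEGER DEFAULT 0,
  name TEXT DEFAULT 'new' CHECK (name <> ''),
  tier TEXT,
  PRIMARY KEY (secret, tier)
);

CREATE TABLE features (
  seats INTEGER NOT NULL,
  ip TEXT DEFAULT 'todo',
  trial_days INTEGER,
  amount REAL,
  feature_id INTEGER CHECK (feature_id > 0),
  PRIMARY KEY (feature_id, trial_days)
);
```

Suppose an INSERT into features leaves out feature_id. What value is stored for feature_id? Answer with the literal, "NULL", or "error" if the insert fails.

feature_id has no DEFAULT clause.
Omitting it would insert NULL, but it is part of the PRIMARY KEY, so the INSERT fails.

error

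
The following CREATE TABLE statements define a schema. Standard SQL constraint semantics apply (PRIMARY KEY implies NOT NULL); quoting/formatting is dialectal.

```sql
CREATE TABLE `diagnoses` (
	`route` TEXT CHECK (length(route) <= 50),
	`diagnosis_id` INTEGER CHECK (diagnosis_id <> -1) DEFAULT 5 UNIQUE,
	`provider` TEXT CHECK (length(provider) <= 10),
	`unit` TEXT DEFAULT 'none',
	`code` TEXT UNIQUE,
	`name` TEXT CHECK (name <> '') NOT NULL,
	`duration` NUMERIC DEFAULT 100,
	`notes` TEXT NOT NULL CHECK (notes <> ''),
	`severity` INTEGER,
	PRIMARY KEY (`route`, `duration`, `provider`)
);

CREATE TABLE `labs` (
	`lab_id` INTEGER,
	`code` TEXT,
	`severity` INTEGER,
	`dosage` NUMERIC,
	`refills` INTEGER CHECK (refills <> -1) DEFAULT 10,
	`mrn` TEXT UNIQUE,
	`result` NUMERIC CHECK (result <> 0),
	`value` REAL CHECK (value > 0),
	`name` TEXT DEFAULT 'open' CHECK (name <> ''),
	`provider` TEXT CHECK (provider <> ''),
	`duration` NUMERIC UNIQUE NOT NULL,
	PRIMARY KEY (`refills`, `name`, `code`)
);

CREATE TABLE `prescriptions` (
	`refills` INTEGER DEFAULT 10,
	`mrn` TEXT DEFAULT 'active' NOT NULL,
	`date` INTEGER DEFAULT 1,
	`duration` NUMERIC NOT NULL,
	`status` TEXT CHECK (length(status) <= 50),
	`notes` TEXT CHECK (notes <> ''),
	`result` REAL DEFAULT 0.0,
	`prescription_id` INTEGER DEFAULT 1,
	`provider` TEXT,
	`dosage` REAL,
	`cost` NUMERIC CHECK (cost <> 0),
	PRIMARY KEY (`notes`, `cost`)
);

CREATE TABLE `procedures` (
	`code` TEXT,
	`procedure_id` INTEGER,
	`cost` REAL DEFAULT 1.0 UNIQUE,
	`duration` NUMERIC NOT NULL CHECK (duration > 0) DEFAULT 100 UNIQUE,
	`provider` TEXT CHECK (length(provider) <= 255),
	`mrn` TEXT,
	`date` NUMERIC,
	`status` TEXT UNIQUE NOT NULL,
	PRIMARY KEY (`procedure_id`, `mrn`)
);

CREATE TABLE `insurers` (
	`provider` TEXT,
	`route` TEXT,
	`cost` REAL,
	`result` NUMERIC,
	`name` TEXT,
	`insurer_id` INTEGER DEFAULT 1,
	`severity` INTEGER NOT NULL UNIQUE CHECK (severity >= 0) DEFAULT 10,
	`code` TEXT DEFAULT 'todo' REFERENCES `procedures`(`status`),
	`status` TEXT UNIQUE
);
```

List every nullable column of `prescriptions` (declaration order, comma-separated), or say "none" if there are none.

refills, date, status, result, prescription_id, provider, dosage

- refills: DEFAULT only fills an omitted column; an explicit NULL is still allowed → nullable.
- mrn: declared NOT NULL → not nullable.
- date: DEFAULT only fills an omitted column; an explicit NULL is still allowed → nullable.
- duration: declared NOT NULL → not nullable.
- status: CHECK does not forbid NULL (a CHECK constraint passes when its expression is NULL) → nullable.
- notes: part of the PRIMARY KEY, which implies NOT NULL → not nullable.
- result: DEFAULT only fills an omitted column; an explicit NULL is still allowed → nullable.
- prescription_id: DEFAULT only fills an omitted column; an explicit NULL is still allowed → nullable.
- provider: no NOT NULL constraint applies → nullable.
- dosage: no NOT NULL constraint applies → nullable.
- cost: part of the PRIMARY KEY, which implies NOT NULL → not nullable.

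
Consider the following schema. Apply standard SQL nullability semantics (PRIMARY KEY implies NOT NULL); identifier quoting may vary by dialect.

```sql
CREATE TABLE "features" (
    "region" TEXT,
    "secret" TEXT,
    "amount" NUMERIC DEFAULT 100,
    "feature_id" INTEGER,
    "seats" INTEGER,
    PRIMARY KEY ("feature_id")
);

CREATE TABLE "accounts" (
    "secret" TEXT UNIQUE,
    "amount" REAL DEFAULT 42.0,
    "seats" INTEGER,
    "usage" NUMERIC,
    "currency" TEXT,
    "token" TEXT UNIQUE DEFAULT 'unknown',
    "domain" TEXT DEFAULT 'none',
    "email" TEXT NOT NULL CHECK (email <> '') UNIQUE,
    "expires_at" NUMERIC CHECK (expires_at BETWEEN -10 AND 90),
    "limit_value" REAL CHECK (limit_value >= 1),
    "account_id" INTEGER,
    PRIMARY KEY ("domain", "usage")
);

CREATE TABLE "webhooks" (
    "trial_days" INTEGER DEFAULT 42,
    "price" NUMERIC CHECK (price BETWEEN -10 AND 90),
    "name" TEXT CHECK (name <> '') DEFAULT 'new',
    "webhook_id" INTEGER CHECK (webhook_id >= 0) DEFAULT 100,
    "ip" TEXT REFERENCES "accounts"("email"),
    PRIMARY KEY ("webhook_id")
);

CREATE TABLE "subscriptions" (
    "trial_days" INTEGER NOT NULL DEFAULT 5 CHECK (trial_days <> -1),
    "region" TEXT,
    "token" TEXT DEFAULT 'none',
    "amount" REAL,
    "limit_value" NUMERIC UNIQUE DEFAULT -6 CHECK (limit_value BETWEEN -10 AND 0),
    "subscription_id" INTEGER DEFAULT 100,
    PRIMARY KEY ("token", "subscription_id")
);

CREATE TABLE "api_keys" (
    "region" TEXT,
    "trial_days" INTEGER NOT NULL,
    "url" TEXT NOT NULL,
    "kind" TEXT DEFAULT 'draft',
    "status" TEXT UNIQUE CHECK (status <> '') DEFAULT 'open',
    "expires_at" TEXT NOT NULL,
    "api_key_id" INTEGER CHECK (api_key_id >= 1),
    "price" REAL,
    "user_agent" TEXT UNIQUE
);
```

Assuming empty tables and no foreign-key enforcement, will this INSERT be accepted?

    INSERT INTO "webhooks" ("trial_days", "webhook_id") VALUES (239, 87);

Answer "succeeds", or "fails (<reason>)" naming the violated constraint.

succeeds

NOT NULL columns: webhook_id is supplied.
CHECK constraints: 87 satisfies (webhook_id >= 0).
No constraint is violated.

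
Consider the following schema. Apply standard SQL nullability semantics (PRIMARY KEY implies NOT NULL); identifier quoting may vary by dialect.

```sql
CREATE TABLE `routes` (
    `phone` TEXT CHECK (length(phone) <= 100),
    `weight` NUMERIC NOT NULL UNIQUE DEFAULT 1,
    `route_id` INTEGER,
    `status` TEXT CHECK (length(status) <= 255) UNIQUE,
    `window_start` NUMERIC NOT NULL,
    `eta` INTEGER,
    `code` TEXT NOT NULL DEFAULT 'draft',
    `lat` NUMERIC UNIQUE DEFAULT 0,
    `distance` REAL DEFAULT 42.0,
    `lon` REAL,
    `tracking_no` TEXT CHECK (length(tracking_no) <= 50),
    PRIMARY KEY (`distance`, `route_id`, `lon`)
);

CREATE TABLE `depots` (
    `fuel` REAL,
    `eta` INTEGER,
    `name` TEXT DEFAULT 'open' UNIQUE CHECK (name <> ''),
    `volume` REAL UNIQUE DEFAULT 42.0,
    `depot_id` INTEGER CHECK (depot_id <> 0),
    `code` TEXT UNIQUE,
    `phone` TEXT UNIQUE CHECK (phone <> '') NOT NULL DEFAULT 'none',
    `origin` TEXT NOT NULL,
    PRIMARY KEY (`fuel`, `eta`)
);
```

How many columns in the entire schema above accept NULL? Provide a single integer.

routes: 5 nullable (phone, status, eta, lat, tracking_no — PK (distance, route_id, lon) and explicit NOT NULL columns excluded).
depots: 4 nullable (name, volume, depot_id, code — PK (fuel, eta) and explicit NOT NULL columns excluded).
Total: 5 + 4 = 9.

9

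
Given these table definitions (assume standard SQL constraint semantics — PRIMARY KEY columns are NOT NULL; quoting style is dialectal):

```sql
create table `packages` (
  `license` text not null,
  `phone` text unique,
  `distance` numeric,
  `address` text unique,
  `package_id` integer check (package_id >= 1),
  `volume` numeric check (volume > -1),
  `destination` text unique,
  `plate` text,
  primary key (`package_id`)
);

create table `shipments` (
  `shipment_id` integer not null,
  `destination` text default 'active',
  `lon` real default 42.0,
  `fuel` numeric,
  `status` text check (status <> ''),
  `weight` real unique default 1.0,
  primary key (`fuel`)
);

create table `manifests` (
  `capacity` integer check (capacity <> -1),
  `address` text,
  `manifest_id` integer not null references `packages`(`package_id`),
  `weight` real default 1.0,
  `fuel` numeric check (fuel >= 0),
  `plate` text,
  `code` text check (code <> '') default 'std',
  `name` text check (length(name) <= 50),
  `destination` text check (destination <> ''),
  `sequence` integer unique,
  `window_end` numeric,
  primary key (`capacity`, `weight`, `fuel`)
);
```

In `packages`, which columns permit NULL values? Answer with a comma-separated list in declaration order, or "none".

phone, distance, address, volume, destination, plate

- license: declared NOT NULL → not nullable.
- phone: UNIQUE does not imply NOT NULL → nullable.
- distance: no NOT NULL constraint applies → nullable.
- address: UNIQUE does not imply NOT NULL → nullable.
- package_id: part of the PRIMARY KEY, which implies NOT NULL → not nullable.
- volume: CHECK does not forbid NULL (a CHECK constraint passes when its expression is NULL) → nullable.
- destination: UNIQUE does not imply NOT NULL → nullable.
- plate: no NOT NULL constraint applies → nullable.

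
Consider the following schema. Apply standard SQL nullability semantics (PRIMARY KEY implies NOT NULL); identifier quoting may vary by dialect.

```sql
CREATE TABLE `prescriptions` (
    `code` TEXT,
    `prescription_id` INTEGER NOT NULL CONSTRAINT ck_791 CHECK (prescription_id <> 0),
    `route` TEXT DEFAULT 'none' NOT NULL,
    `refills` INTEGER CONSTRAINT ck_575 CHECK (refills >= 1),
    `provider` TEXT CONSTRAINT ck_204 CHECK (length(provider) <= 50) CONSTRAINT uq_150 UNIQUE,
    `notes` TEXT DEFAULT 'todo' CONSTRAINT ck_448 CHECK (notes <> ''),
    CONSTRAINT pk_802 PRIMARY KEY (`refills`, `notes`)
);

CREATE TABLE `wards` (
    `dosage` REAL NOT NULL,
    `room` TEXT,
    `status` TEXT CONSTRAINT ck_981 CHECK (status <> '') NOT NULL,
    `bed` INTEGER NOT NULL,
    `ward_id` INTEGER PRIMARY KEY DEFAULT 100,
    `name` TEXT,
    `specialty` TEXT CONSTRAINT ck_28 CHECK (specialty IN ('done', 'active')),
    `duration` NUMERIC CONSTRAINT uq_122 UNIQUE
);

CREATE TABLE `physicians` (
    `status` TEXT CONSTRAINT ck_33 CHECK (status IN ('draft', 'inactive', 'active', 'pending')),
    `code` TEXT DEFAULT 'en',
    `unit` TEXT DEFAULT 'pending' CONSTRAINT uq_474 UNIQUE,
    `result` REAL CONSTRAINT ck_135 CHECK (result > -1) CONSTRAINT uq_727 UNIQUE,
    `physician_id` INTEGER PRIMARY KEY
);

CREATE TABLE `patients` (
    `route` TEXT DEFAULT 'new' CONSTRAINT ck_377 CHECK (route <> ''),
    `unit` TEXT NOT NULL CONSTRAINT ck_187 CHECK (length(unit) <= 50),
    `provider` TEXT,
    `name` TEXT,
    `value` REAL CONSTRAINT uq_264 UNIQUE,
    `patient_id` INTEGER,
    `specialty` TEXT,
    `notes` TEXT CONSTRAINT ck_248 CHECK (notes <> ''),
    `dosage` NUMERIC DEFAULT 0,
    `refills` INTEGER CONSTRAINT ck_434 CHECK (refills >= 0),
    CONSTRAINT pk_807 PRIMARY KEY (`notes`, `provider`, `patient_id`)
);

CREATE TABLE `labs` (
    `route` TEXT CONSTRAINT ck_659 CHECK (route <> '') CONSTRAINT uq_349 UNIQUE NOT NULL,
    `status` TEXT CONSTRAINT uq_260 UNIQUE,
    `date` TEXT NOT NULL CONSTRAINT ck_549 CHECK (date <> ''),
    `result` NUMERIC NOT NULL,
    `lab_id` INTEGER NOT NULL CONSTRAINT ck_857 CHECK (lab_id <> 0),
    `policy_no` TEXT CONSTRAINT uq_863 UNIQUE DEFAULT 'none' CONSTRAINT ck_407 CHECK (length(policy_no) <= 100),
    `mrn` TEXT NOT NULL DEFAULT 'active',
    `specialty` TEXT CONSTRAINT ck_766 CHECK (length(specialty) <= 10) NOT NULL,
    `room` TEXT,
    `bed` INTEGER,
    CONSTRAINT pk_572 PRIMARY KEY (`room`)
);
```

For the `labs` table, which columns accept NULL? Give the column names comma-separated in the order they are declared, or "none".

status, policy_no, bed

- route: declared NOT NULL → not nullable.
- status: UNIQUE does not imply NOT NULL → nullable.
- date: declared NOT NULL → not nullable.
- result: declared NOT NULL → not nullable.
- lab_id: declared NOT NULL → not nullable.
- policy_no: CHECK does not forbid NULL (a CHECK constraint passes when its expression is NULL) → nullable.
- mrn: declared NOT NULL → not nullable.
- specialty: declared NOT NULL → not nullable.
- room: part of the PRIMARY KEY, which implies NOT NULL → not nullable.
- bed: no NOT NULL constraint applies → nullable.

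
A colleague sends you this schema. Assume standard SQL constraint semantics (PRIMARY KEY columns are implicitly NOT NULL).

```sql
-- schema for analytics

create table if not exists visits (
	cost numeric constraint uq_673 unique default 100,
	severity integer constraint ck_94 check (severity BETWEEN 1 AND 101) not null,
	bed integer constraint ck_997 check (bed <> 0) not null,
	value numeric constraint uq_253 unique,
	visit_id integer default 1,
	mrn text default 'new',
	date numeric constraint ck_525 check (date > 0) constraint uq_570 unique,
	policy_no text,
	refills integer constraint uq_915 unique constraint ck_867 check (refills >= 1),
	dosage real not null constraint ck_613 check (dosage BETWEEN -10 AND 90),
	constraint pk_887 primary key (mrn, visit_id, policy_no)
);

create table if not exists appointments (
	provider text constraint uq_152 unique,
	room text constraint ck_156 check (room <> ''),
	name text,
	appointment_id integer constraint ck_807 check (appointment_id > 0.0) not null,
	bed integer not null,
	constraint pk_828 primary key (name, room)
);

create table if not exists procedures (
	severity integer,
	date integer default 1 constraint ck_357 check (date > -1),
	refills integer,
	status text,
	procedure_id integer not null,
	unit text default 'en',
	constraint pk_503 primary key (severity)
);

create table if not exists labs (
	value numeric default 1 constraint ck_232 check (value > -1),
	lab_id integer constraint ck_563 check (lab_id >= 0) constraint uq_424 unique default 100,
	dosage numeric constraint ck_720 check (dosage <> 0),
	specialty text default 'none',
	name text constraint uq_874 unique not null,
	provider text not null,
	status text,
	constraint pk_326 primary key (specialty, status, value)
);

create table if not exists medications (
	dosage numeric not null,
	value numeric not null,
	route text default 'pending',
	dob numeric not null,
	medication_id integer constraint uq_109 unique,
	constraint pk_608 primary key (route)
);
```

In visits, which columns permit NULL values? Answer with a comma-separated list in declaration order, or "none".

- cost: UNIQUE does not imply NOT NULL → nullable.
- severity: declared NOT NULL → not nullable.
- bed: declared NOT NULL → not nullable.
- value: UNIQUE does not imply NOT NULL → nullable.
- visit_id: part of the PRIMARY KEY, which implies NOT NULL → not nullable.
- mrn: part of the PRIMARY KEY, which implies NOT NULL → not nullable.
- date: CHECK does not forbid NULL (a CHECK constraint passes when its expression is NULL) → nullable.
- policy_no: part of the PRIMARY KEY, which implies NOT NULL → not nullable.
- refills: CHECK does not forbid NULL (a CHECK constraint passes when its expression is NULL) → nullable.
- dosage: declared NOT NULL → not nullable.

cost, value, date, refills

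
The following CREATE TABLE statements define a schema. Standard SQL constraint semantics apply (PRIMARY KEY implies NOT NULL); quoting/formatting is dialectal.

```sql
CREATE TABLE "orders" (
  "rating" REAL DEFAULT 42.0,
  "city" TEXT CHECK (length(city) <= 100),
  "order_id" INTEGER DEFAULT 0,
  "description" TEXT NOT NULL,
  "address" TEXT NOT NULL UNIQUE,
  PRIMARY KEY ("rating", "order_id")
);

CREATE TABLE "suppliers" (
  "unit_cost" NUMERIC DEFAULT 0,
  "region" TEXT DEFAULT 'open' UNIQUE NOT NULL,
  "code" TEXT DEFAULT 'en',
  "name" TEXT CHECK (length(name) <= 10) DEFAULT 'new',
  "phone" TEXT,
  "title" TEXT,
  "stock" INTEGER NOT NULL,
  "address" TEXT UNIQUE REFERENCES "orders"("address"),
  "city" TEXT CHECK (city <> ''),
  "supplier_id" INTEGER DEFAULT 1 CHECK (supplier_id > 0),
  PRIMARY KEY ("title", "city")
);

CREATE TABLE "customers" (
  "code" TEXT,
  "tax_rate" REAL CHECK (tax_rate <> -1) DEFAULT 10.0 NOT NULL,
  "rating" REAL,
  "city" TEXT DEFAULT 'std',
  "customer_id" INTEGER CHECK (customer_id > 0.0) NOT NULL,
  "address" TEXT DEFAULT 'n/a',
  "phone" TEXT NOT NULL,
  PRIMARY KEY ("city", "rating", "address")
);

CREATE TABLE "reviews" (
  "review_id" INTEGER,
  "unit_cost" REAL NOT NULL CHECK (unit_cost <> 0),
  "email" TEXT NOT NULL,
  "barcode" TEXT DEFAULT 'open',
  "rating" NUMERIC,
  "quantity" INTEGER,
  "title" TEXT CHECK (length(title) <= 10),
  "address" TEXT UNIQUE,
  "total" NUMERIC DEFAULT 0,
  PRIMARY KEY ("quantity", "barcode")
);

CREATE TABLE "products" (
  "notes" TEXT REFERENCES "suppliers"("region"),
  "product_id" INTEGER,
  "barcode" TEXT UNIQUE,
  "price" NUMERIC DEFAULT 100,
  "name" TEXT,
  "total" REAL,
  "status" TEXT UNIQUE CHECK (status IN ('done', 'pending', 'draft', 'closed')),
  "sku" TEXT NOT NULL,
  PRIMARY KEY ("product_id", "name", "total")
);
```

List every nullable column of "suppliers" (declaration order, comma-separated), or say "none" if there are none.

unit_cost, code, name, phone, address, supplier_id

- unit_cost: DEFAULT only fills an omitted column; an explicit NULL is still allowed → nullable.
- region: declared NOT NULL → not nullable.
- code: DEFAULT only fills an omitted column; an explicit NULL is still allowed → nullable.
- name: CHECK does not forbid NULL (a CHECK constraint passes when its expression is NULL) → nullable.
- phone: no NOT NULL constraint applies → nullable.
- title: part of the PRIMARY KEY, which implies NOT NULL → not nullable.
- stock: declared NOT NULL → not nullable.
- address: a foreign key column may be NULL unless separately constrained → nullable.
- city: part of the PRIMARY KEY, which implies NOT NULL → not nullable.
- supplier_id: CHECK does not forbid NULL (a CHECK constraint passes when its expression is NULL) → nullable.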